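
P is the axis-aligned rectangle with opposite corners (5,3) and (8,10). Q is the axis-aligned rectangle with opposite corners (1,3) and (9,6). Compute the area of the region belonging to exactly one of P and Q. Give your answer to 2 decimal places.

|P∩Q|: x∈[5,8], y∈[3,6] → 3·3 = 9.
|P △ Q| = |P| + |Q| − 2·|P∩Q| = 21 + 24 − 18 = 27.00.

27.00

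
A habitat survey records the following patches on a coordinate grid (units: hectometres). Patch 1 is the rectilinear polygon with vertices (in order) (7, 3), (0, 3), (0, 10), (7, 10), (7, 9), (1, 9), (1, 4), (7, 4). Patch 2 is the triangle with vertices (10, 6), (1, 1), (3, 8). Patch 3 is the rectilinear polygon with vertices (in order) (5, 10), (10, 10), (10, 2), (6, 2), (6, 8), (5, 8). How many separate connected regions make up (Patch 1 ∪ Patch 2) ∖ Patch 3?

1

(Patch 1 ∪ Patch 2) ∖ Patch 3 is a single connected region.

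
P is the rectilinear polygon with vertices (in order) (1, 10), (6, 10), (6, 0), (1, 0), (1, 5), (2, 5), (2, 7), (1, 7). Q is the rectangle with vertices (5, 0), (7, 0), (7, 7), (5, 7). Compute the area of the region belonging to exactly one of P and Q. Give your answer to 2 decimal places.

48.00

|P| = 48, |Q| = 14, |P∩Q| = 7.
|P △ Q| = |P| + |Q| − 2·|P∩Q| = 48 + 14 − 14 = 48.00.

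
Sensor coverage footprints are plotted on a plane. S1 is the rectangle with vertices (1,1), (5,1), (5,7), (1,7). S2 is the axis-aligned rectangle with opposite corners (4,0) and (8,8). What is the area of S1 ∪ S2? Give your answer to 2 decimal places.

By inclusion–exclusion:
Individual areas: |S1| = 24, |S2| = 32.
|S1∩S2|: x∈[4,5], y∈[1,7] → 1·6 = 6.
|S1 ∪ S2| = 56 − 6 = 50.00.

50.00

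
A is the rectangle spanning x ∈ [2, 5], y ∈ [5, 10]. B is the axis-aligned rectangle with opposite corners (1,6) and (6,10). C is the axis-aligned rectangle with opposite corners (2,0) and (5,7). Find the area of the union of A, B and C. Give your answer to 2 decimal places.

38.00

By inclusion–exclusion:
Individual areas: |A| = 15, |B| = 20, |C| = 21.
|A∩B|: x∈[2,5], y∈[6,10] → 3·4 = 12.
|A∩C|: x∈[2,5], y∈[5,7] → 3·2 = 6.
|B∩C|: x∈[2,5], y∈[6,7] → 3·1 = 3.
|A∩B∩C| = 3.
|A ∪ B ∪ C| = 56 − 21 + 3 = 38.00.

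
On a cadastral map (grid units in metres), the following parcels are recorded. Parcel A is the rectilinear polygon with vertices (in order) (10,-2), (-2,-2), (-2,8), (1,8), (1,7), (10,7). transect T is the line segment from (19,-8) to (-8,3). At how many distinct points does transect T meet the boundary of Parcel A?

2

The segment meets the boundary at (-2,0.556), (4.273,-2).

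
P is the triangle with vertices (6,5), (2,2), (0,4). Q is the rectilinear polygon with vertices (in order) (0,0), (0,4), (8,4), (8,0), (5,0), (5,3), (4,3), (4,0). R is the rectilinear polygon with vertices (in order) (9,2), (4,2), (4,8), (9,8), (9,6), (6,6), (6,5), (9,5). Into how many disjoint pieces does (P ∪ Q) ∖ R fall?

(P ∪ Q) ∖ R splits into 2 disjoint pieces (area 6, area 17.3333).

2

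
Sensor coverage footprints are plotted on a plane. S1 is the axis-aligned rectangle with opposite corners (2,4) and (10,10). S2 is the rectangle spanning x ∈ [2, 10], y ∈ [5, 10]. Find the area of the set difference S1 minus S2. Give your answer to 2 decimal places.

8.00

|S1∩S2|: x∈[2,10], y∈[5,10] → 8·5 = 40.
|S1| = 48.
|S1 ∖ S2| = |S1| − |S1∩S2| = 48 − 40 = 8.00.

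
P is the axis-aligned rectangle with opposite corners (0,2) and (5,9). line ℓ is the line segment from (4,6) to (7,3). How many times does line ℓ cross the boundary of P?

1

The segment meets the boundary at (5,5).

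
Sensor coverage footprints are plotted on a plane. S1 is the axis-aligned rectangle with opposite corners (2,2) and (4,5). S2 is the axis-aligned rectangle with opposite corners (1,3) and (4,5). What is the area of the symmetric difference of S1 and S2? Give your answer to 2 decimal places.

4.00

|S1∩S2|: x∈[2,4], y∈[3,5] → 2·2 = 4.
|S1 △ S2| = |S1| + |S2| − 2·|S1∩S2| = 6 + 6 − 8 = 4.00.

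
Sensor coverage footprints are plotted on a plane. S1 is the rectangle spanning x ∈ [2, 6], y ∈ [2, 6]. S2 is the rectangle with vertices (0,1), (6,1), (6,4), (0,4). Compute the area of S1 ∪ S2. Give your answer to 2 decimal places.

26.00

By inclusion–exclusion:
Individual areas: |S1| = 16, |S2| = 18.
|S1∩S2|: x∈[2,6], y∈[2,4] → 4·2 = 8.
|S1 ∪ S2| = 34 − 8 = 26.00.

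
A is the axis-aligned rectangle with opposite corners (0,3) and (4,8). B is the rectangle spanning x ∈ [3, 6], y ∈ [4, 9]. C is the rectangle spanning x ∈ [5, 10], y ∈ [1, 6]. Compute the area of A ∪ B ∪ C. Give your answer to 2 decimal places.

By inclusion–exclusion:
Individual areas: |A| = 20, |B| = 15, |C| = 25.
|A∩B|: x∈[3,4], y∈[4,8] → 1·4 = 4.
|A∩C| = 0 (no overlap).
|B∩C|: x∈[5,6], y∈[4,6] → 1·2 = 2.
|A∩B∩C| = 0.
|A ∪ B ∪ C| = 60 − 6 + 0 = 54.00.

54.00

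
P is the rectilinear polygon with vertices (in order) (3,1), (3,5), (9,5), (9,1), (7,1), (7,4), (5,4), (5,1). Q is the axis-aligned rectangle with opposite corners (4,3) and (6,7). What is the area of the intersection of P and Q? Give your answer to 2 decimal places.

The intersection is the polygon with vertices (6,5), (6,4), (5,4), (5,3), (4,3), (4,5).
By the shoelace formula its area is 3.00.

3.00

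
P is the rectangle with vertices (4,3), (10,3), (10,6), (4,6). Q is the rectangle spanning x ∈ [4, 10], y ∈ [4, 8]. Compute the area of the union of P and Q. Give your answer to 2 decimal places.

By inclusion–exclusion:
Individual areas: |P| = 18, |Q| = 24.
|P∩Q|: x∈[4,10], y∈[4,6] → 6·2 = 12.
|P ∪ Q| = 42 − 12 = 30.00.

30.00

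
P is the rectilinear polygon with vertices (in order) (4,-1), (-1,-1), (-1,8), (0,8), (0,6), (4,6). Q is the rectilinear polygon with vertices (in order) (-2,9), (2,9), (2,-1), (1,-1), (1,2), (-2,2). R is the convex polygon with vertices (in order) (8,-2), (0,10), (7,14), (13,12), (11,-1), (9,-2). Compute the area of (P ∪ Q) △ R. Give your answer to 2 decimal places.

169.67

|P ∪ Q| = 51.
|(P ∪ Q) ∩ R| = 2.6667.
|(P ∪ Q) △ R| = 51 + 124 − 5.3333 = 169.67.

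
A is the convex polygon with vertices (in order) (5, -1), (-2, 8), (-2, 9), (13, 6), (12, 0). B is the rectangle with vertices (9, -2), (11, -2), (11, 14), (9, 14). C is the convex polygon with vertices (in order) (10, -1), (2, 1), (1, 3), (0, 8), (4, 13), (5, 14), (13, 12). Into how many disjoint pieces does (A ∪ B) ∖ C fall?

4

(A ∪ B) ∖ C splits into 4 disjoint pieces (area 5.1857, area 2.5, area 12.7258, area 2.7429).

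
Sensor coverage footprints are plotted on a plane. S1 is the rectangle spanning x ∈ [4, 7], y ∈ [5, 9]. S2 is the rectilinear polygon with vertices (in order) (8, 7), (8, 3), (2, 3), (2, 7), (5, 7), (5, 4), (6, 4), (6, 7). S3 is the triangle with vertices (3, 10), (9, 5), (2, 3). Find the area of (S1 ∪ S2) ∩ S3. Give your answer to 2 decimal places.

|S1 ∪ S2| = 29.
|(S1 ∪ S2) ∩ S3| = 18.73.

18.73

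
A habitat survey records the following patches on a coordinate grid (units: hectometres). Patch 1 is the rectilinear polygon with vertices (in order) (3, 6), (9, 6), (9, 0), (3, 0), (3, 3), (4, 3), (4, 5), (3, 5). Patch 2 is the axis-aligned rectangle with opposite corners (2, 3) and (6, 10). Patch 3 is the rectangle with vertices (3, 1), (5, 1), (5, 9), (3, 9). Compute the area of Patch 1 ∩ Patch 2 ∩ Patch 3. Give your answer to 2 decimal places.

4.00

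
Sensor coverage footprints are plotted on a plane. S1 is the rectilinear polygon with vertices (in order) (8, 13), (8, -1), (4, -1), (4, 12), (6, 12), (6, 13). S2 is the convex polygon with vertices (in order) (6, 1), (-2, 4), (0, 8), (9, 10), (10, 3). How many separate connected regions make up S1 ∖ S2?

S1 ∖ S2 splits into 2 disjoint pieces (area 12.6667, area 9.75).

2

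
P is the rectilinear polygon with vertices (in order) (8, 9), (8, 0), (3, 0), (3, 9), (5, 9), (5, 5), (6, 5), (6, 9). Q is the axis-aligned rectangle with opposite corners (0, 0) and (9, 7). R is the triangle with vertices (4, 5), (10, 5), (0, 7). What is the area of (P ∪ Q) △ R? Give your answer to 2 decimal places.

|P ∪ Q| = 71.
|(P ∪ Q) ∩ R| = 5.9.
|(P ∪ Q) △ R| = 71 + 6 − 11.8 = 65.20.

65.20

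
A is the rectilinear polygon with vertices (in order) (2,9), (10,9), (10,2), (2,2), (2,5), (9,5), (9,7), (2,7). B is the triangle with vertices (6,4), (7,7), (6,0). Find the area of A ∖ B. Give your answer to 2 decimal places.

|A| = 42, |A∩B| = 1.3333.
|A ∖ B| = |A| − |A∩B| = 42 − 1.3333 = 40.67.

40.67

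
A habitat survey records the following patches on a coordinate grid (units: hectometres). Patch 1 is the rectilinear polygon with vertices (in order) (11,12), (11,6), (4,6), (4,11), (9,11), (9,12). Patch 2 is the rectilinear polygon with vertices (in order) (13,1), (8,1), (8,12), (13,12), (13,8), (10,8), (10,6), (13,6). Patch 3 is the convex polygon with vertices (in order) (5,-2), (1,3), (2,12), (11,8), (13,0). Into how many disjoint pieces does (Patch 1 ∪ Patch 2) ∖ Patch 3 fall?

2

(Patch 1 ∪ Patch 2) ∖ Patch 3 splits into 2 disjoint pieces (area 4.375, area 21.125).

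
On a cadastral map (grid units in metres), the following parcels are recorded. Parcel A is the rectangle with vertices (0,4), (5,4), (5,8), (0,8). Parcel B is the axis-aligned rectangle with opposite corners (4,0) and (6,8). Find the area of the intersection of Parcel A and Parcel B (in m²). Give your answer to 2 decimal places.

|Parcel A∩Parcel B|: x∈[4,5], y∈[4,8] → 1·4 = 4.

4.00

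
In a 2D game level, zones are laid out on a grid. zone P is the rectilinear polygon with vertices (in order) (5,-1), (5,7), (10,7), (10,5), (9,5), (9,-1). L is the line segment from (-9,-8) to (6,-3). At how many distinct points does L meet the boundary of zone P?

The segment lies entirely outside zone P and never meets its boundary.

0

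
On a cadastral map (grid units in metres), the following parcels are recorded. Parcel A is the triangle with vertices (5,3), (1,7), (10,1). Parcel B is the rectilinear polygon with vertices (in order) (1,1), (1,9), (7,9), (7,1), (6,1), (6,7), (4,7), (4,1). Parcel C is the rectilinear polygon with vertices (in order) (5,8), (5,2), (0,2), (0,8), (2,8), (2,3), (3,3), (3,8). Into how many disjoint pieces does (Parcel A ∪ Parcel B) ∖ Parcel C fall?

2

(Parcel A ∪ Parcel B) ∖ Parcel C splits into 2 disjoint pieces (area 3, area 21.4).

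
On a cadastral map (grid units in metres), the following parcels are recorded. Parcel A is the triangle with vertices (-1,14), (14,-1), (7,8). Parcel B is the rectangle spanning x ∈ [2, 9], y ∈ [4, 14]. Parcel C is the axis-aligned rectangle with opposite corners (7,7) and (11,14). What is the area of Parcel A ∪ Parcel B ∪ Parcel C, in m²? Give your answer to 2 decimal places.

By inclusion–exclusion:
Individual areas: |Parcel A| = 15, |Parcel B| = 70, |Parcel C| = 28.
|Parcel A∩Parcel B| = 10.3036.
|Parcel A∩Parcel C| = 0.3889.
|Parcel B∩Parcel C|: x∈[7,9], y∈[7,14] → 2·7 = 14.
|Parcel A∩Parcel B∩Parcel C| = 0.3889.
|Parcel A ∪ Parcel B ∪ Parcel C| = 113 − 24.6925 + 0.3889 = 88.70.

88.70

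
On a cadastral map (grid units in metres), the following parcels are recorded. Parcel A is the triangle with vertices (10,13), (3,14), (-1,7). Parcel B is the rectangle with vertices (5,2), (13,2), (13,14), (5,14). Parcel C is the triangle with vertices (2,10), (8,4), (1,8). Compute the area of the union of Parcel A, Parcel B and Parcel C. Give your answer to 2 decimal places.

By inclusion–exclusion:
Individual areas: |Parcel A| = 26.5, |Parcel B| = 96, |Parcel C| = 9.
|Parcel A∩Parcel B| = 8.6039.
|Parcel A∩Parcel C| = 1.2408.
|Parcel B∩Parcel C| = 1.9286.
|Parcel A∩Parcel B∩Parcel C| = 0.
|Parcel A ∪ Parcel B ∪ Parcel C| = 131.5 − 11.7733 + 0 = 119.73.

119.73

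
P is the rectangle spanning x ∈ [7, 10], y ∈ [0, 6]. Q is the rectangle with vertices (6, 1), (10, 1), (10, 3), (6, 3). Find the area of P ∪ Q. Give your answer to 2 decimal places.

By inclusion–exclusion:
Individual areas: |P| = 18, |Q| = 8.
|P∩Q|: x∈[7,10], y∈[1,3] → 3·2 = 6.
|P ∪ Q| = 26 − 6 = 20.00.

20.00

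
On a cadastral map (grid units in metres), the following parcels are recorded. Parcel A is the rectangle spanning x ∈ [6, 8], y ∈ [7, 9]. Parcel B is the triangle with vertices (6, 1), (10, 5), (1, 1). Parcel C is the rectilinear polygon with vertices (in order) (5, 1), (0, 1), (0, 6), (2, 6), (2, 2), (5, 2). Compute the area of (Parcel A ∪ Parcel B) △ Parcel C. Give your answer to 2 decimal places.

|Parcel A ∪ Parcel B| = 14.
|(Parcel A ∪ Parcel B) ∩ Parcel C| = 2.875.
|(Parcel A ∪ Parcel B) △ Parcel C| = 14 + 13 − 5.75 = 21.25.

21.25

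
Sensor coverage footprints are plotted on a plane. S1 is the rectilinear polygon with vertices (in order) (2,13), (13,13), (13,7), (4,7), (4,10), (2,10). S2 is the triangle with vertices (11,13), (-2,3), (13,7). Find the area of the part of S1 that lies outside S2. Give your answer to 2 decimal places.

|S1| = 60, |S1∩S2| = 29.1538.
|S1 ∖ S2| = |S1| − |S1∩S2| = 60 − 29.1538 = 30.85.

30.85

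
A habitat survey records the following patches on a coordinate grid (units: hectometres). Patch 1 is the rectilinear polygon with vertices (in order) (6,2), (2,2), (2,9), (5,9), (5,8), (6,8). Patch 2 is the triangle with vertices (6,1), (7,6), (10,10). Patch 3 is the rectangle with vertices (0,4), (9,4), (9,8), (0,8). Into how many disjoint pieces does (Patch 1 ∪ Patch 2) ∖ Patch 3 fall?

(Patch 1 ∪ Patch 2) ∖ Patch 3 splits into 4 disjoint pieces (area 8, area 3, area 0.625, area 1.1).

4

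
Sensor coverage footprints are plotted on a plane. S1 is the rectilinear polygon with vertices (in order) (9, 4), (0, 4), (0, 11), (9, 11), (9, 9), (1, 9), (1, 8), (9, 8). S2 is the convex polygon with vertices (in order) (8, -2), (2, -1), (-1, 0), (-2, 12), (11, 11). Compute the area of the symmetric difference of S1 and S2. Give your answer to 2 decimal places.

85.50

|S1| = 55, |S2| = 140.5, |S1∩S2| = 55.
|S1 △ S2| = |S1| + |S2| − 2·|S1∩S2| = 55 + 140.5 − 110 = 85.50.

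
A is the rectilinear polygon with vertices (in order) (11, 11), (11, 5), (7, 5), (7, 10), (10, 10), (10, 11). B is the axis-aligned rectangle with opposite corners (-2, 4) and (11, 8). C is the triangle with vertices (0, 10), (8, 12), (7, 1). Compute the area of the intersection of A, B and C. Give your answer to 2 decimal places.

The intersection is the polygon with vertices (7,5), (7,8), (7.636,8), (7.364,5).
By the shoelace formula its area is 1.50.

1.50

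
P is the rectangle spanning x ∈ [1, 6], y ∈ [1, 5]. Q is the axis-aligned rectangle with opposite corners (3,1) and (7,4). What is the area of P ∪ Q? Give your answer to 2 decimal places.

23.00

By inclusion–exclusion:
Individual areas: |P| = 20, |Q| = 12.
|P∩Q|: x∈[3,6], y∈[1,4] → 3·3 = 9.
|P ∪ Q| = 32 − 9 = 23.00.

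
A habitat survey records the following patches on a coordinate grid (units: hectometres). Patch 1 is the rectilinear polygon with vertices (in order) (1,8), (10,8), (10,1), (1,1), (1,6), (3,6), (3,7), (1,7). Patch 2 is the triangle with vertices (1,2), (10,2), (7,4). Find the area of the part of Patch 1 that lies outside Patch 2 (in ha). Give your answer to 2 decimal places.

|Patch 1| = 61, |Patch 1∩Patch 2| = 9.
|Patch 1 ∖ Patch 2| = |Patch 1| − |Patch 1∩Patch 2| = 61 − 9 = 52.00.

52.00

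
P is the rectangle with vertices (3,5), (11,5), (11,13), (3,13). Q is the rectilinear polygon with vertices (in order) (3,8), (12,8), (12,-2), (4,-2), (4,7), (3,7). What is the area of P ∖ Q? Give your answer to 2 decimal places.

|P| = 64, |P∩Q| = 22.
|P ∖ Q| = |P| − |P∩Q| = 64 − 22 = 42.00.

42.00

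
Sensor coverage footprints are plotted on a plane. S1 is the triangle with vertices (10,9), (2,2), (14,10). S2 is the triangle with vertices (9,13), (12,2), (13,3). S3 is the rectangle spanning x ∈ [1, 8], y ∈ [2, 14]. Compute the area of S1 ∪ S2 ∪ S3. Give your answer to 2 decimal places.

96.52

By inclusion–exclusion:
Individual areas: |S1| = 10, |S2| = 7, |S3| = 84.
|S1∩S2| = 0.7269.
|S1∩S3| = 3.75.
|S2∩S3| = 0.
|S1∩S2∩S3| = 0.
|S1 ∪ S2 ∪ S3| = 101 − 4.4769 + 0 = 96.52.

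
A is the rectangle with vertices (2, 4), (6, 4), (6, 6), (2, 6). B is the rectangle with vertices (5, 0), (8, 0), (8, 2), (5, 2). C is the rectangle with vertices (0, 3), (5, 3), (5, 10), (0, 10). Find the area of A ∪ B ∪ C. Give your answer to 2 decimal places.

43.00

By inclusion–exclusion:
Individual areas: |A| = 8, |B| = 6, |C| = 35.
|A∩B| = 0 (no overlap).
|A∩C|: x∈[2,5], y∈[4,6] → 3·2 = 6.
|B∩C| = 0 (no overlap).
|A∩B∩C| = 0.
|A ∪ B ∪ C| = 49 − 6 + 0 = 43.00.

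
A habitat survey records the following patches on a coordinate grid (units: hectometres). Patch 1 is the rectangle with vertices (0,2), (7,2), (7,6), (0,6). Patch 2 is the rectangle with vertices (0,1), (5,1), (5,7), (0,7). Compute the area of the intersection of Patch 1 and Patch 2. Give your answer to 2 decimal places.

|Patch 1∩Patch 2|: x∈[0,5], y∈[2,6] → 5·4 = 20.

20.00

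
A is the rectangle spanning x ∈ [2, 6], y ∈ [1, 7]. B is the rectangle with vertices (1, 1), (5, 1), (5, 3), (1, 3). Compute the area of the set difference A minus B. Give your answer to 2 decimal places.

18.00

|A∩B|: x∈[2,5], y∈[1,3] → 3·2 = 6.
|A| = 24.
|A ∖ B| = |A| − |A∩B| = 24 − 6 = 18.00.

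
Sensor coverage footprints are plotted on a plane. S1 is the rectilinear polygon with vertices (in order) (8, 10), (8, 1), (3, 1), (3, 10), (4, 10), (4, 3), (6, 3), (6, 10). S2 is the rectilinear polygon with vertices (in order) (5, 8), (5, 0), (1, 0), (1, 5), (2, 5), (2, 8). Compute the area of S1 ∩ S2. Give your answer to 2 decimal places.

9.00

The intersection is the polygon with vertices (3,1), (3,8), (4,8), (4,3), (5,3), (5,1).
By the shoelace formula its area is 9.00.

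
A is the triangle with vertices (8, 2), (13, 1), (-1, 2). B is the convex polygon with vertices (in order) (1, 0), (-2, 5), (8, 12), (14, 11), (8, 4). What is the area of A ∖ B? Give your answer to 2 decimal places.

|A| = 4.5, |A∩B| = 0.9364.
|A ∖ B| = |A| − |A∩B| = 4.5 − 0.9364 = 3.56.

3.56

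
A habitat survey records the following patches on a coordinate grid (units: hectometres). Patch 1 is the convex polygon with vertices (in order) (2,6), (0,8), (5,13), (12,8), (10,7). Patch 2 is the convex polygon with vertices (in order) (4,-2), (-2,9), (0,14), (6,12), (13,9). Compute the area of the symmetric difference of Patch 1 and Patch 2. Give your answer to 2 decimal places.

78.57

|Patch 1| = 45, |Patch 2| = 122, |Patch 1∩Patch 2| = 44.2143.
|Patch 1 △ Patch 2| = |Patch 1| + |Patch 2| − 2·|Patch 1∩Patch 2| = 45 + 122 − 88.4286 = 78.57.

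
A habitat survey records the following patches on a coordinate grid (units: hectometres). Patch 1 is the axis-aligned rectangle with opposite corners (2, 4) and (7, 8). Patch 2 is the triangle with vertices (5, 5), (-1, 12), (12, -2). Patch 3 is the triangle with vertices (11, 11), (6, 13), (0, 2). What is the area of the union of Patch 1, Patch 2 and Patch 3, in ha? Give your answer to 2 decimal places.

45.33

By inclusion–exclusion:
Individual areas: |Patch 1| = 20, |Patch 2| = 3.5, |Patch 3| = 33.5.
|Patch 1∩Patch 2| = 1.6429.
|Patch 1∩Patch 3| = 10.0253.
|Patch 2∩Patch 3| = 0.6764.
|Patch 1∩Patch 2∩Patch 3| = 0.6764.
|Patch 1 ∪ Patch 2 ∪ Patch 3| = 57 − 12.3446 + 0.6764 = 45.33.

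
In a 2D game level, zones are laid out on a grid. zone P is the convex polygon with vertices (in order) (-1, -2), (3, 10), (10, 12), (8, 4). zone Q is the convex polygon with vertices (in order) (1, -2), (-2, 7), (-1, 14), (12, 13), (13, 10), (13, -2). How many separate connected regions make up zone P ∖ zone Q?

1

zone P ∖ zone Q is a single connected region.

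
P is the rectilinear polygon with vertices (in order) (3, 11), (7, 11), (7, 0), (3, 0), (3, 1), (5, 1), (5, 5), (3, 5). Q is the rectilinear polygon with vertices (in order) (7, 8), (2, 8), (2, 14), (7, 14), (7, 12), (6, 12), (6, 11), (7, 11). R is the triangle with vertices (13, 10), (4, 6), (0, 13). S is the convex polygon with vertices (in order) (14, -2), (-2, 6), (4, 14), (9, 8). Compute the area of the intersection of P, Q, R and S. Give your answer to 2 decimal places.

11.85

The intersection is the polygon with vertices (7,8), (3,8), (3,11), (6,11), (6.5,11), (7,10.4).
By the shoelace formula its area is 11.85.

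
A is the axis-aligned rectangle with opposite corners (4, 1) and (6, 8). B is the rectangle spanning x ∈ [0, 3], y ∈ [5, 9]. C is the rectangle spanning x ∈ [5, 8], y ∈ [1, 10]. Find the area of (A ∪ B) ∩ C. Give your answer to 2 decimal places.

The region (A ∪ B) ∩ C is the polygon with vertices (6,8), (6,1), (5,1), (5,8).
By the shoelace formula its area is 7.00.

7.00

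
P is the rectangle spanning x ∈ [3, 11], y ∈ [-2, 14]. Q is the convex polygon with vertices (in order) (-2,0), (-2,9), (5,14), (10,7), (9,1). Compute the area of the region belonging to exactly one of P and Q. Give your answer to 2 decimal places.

|P| = 128, |Q| = 123.5, |P∩Q| = 70.7078.
|P △ Q| = |P| + |Q| − 2·|P∩Q| = 128 + 123.5 − 141.4156 = 110.08.

110.08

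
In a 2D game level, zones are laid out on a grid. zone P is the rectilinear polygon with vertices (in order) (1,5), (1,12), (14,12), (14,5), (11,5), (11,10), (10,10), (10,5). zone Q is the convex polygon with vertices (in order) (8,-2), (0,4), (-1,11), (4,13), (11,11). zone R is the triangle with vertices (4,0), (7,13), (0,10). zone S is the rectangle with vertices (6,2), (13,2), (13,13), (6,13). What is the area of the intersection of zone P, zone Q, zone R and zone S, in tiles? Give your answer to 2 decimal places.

1.28

The intersection is the polygon with vertices (6,8.667), (6,12), (6.769,12).
By the shoelace formula its area is 1.28.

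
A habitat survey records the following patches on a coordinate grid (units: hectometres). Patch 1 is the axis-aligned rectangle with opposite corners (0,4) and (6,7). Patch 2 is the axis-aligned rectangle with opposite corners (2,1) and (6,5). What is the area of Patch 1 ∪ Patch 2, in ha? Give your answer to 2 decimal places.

By inclusion–exclusion:
Individual areas: |Patch 1| = 18, |Patch 2| = 16.
|Patch 1∩Patch 2|: x∈[2,6], y∈[4,5] → 4·1 = 4.
|Patch 1 ∪ Patch 2| = 34 − 4 = 30.00.

30.00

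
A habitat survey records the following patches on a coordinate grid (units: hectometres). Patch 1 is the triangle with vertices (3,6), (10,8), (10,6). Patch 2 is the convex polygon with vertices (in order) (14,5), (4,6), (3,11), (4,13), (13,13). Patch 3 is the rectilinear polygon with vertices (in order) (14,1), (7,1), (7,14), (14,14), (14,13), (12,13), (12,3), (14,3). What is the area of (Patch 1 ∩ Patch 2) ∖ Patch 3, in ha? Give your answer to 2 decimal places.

|Patch 1 ∩ Patch 2| = 6.8649.
|(Patch 1 ∩ Patch 2) ∩ Patch 3| = 4.7143.
|(Patch 1 ∩ Patch 2) ∖ Patch 3| = 6.8649 − 4.7143 = 2.15.

2.15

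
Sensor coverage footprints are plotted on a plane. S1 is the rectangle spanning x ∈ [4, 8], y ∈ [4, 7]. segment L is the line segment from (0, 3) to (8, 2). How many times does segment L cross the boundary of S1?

The segment lies entirely outside S1 and never meets its boundary.

0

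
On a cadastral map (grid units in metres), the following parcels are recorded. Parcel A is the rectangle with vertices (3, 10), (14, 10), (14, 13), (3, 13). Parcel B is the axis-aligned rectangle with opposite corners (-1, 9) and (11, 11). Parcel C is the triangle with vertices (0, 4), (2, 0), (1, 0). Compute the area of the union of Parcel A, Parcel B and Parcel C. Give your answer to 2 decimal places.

By inclusion–exclusion:
Individual areas: |Parcel A| = 33, |Parcel B| = 24, |Parcel C| = 2.
|Parcel A∩Parcel B|: x∈[3,11], y∈[10,11] → 8·1 = 8.
|Parcel A∩Parcel C| = 0.
|Parcel B∩Parcel C| = 0.
|Parcel A∩Parcel B∩Parcel C| = 0.
|Parcel A ∪ Parcel B ∪ Parcel C| = 59 − 8 + 0 = 51.00.

51.00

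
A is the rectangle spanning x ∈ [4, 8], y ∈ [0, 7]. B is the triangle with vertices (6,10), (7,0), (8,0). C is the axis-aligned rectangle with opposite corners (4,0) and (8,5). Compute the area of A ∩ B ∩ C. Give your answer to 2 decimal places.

The intersection is the polygon with vertices (8,0), (7,0), (6.5,5), (7,5).
By the shoelace formula its area is 3.75.

3.75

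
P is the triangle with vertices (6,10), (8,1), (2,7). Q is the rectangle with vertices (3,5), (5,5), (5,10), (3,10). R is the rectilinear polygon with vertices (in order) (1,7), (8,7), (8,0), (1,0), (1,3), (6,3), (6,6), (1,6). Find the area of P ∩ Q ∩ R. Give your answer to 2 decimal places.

The intersection is the polygon with vertices (3,7), (5,7), (5,6), (3,6).
By the shoelace formula its area is 2.00.

2.00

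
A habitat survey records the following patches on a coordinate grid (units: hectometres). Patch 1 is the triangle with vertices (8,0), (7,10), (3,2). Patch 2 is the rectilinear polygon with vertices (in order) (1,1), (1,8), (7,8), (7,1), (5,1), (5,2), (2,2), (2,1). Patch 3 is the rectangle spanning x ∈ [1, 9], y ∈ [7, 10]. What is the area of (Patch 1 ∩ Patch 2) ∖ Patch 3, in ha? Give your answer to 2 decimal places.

|Patch 1 ∩ Patch 2| = 16.95.
|(Patch 1 ∩ Patch 2) ∩ Patch 3| = 1.25.
|(Patch 1 ∩ Patch 2) ∖ Patch 3| = 16.95 − 1.25 = 15.70.

15.70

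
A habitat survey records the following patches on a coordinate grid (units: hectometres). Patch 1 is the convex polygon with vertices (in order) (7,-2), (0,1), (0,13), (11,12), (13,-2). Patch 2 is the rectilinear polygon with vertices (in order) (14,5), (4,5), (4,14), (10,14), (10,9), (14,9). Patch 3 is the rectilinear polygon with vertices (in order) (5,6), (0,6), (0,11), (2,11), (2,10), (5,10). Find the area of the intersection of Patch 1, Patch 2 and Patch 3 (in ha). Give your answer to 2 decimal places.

4.00

The intersection is the polygon with vertices (4,10), (5,10), (5,6), (4,6).
By the shoelace formula its area is 4.00.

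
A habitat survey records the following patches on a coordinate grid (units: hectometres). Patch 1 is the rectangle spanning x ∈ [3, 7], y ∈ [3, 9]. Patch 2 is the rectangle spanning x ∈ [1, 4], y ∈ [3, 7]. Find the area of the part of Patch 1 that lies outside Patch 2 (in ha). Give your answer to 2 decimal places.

20.00

|Patch 1∩Patch 2|: x∈[3,4], y∈[3,7] → 1·4 = 4.
|Patch 1| = 24.
|Patch 1 ∖ Patch 2| = |Patch 1| − |Patch 1∩Patch 2| = 24 − 4 = 20.00.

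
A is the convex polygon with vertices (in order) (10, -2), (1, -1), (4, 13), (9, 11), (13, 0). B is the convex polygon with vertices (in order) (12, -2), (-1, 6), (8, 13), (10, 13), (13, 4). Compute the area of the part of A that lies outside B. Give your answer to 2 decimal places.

|A| = 116.5, |A∩B| = 81.6207.
|A ∖ B| = |A| − |A∩B| = 116.5 − 81.6207 = 34.88.

34.88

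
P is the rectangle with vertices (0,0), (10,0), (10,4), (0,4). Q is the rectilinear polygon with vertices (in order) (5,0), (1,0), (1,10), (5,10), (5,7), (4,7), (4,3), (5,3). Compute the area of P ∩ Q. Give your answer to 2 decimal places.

15.00

The intersection is the polygon with vertices (4,4), (4,3), (5,3), (5,0), (1,0), (1,4).
By the shoelace formula its area is 15.00.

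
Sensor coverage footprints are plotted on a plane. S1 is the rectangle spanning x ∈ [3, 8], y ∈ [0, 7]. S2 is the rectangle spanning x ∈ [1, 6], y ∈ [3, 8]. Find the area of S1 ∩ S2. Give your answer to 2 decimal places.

12.00

|S1∩S2|: x∈[3,6], y∈[3,7] → 3·4 = 12.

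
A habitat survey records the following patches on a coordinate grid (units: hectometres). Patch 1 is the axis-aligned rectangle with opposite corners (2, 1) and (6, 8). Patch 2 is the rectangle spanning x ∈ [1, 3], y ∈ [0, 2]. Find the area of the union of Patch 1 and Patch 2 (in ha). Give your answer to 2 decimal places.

By inclusion–exclusion:
Individual areas: |Patch 1| = 28, |Patch 2| = 4.
|Patch 1∩Patch 2|: x∈[2,3], y∈[1,2] → 1·1 = 1.
|Patch 1 ∪ Patch 2| = 32 − 1 = 31.00.

31.00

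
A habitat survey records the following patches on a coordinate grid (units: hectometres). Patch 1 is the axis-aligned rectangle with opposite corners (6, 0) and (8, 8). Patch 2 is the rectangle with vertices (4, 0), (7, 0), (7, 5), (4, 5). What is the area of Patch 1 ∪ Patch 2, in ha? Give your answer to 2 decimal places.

26.00

By inclusion–exclusion:
Individual areas: |Patch 1| = 16, |Patch 2| = 15.
|Patch 1∩Patch 2|: x∈[6,7], y∈[0,5] → 1·5 = 5.
|Patch 1 ∪ Patch 2| = 31 − 5 = 26.00.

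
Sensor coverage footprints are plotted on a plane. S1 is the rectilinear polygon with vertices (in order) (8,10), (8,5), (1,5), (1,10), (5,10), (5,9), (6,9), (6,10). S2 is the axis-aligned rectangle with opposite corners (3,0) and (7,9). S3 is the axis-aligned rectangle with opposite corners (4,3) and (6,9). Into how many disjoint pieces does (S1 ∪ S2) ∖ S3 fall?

(S1 ∪ S2) ∖ S3 is a single connected region.

1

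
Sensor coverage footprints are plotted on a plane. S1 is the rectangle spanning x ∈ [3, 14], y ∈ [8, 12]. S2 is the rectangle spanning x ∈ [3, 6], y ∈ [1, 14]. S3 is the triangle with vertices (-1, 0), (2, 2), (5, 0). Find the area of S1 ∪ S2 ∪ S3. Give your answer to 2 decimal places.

76.92

By inclusion–exclusion:
Individual areas: |S1| = 44, |S2| = 39, |S3| = 6.
|S1∩S2|: x∈[3,6], y∈[8,12] → 3·4 = 12.
|S1∩S3| = 0.
|S2∩S3| = 0.0833.
|S1∩S2∩S3| = 0.
|S1 ∪ S2 ∪ S3| = 89 − 12.0833 + 0 = 76.92.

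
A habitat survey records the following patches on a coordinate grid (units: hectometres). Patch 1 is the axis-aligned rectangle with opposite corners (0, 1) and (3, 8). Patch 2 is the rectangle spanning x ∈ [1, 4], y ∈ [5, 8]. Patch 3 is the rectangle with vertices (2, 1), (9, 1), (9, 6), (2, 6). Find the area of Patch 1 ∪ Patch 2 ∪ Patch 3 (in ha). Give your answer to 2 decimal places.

53.00

By inclusion–exclusion:
Individual areas: |Patch 1| = 21, |Patch 2| = 9, |Patch 3| = 35.
|Patch 1∩Patch 2|: x∈[1,3], y∈[5,8] → 2·3 = 6.
|Patch 1∩Patch 3|: x∈[2,3], y∈[1,6] → 1·5 = 5.
|Patch 2∩Patch 3|: x∈[2,4], y∈[5,6] → 2·1 = 2.
|Patch 1∩Patch 2∩Patch 3| = 1.
|Patch 1 ∪ Patch 2 ∪ Patch 3| = 65 − 13 + 1 = 53.00.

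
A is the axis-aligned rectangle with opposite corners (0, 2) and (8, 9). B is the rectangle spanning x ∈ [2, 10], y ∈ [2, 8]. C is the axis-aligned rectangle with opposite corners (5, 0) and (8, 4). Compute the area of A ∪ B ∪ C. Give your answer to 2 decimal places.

74.00

By inclusion–exclusion:
Individual areas: |A| = 56, |B| = 48, |C| = 12.
|A∩B|: x∈[2,8], y∈[2,8] → 6·6 = 36.
|A∩C|: x∈[5,8], y∈[2,4] → 3·2 = 6.
|B∩C|: x∈[5,8], y∈[2,4] → 3·2 = 6.
|A∩B∩C| = 6.
|A ∪ B ∪ C| = 116 − 48 + 6 = 74.00.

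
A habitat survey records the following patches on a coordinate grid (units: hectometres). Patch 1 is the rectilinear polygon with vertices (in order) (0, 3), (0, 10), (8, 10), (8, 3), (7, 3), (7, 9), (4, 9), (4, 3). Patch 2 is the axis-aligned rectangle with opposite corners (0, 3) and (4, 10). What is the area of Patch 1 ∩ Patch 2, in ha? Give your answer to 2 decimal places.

The intersection is the polygon with vertices (0,10), (4,10), (4,9), (4,3), (0,3).
By the shoelace formula its area is 28.00.

28.00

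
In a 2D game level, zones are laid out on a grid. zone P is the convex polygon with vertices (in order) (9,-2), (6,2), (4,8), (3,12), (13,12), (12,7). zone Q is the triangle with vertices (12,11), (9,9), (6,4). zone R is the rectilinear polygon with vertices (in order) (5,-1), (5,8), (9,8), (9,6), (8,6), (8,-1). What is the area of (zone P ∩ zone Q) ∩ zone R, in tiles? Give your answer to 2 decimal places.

1.95

The region (zone P ∩ zone Q) ∩ zone R is the polygon with vertices (8.4,8), (9,8), (9,7.5), (6,4).
By the shoelace formula its area is 1.95.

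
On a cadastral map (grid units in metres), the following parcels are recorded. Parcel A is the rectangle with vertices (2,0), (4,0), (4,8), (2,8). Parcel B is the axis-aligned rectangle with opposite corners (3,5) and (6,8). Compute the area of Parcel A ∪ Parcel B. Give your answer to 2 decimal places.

22.00

By inclusion–exclusion:
Individual areas: |Parcel A| = 16, |Parcel B| = 9.
|Parcel A∩Parcel B|: x∈[3,4], y∈[5,8] → 1·3 = 3.
|Parcel A ∪ Parcel B| = 25 − 3 = 22.00.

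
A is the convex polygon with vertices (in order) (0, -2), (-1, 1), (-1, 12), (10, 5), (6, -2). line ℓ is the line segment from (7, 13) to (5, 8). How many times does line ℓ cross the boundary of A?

1

The segment meets the boundary at (5.058,8.145).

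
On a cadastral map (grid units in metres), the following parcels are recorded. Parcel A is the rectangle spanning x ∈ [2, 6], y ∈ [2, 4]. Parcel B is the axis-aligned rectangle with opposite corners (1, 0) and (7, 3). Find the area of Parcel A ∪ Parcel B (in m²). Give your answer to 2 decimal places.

By inclusion–exclusion:
Individual areas: |Parcel A| = 8, |Parcel B| = 18.
|Parcel A∩Parcel B|: x∈[2,6], y∈[2,3] → 4·1 = 4.
|Parcel A ∪ Parcel B| = 26 − 4 = 22.00.

22.00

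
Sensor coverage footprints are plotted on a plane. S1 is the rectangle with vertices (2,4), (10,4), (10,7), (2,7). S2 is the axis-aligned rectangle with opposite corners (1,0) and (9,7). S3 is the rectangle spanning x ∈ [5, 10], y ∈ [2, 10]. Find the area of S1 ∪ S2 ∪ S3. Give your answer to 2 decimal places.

76.00

By inclusion–exclusion:
Individual areas: |S1| = 24, |S2| = 56, |S3| = 40.
|S1∩S2|: x∈[2,9], y∈[4,7] → 7·3 = 21.
|S1∩S3|: x∈[5,10], y∈[4,7] → 5·3 = 15.
|S2∩S3|: x∈[5,9], y∈[2,7] → 4·5 = 20.
|S1∩S2∩S3| = 12.
|S1 ∪ S2 ∪ S3| = 120 − 56 + 12 = 76.00.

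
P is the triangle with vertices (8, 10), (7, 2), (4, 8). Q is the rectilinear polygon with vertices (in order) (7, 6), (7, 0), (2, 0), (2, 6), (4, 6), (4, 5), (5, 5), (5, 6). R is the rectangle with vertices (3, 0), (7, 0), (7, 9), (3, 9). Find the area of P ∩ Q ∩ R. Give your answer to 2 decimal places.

4.00

The intersection is the polygon with vertices (7,6), (7,2), (5,6).
By the shoelace formula its area is 4.00.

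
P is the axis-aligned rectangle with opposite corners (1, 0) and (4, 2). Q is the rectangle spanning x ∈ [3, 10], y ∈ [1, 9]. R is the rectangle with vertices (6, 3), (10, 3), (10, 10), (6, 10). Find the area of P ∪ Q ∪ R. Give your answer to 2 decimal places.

By inclusion–exclusion:
Individual areas: |P| = 6, |Q| = 56, |R| = 28.
|P∩Q|: x∈[3,4], y∈[1,2] → 1·1 = 1.
|P∩R| = 0 (no overlap).
|Q∩R|: x∈[6,10], y∈[3,9] → 4·6 = 24.
|P∩Q∩R| = 0.
|P ∪ Q ∪ R| = 90 − 25 + 0 = 65.00.

65.00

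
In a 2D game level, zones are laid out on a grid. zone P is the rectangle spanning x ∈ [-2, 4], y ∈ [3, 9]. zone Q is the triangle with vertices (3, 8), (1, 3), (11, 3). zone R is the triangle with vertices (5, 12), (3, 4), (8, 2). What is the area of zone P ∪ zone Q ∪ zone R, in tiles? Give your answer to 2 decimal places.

60.44

By inclusion–exclusion:
Individual areas: |zone P| = 36, |zone Q| = 25, |zone R| = 22.
|zone P∩zone Q| = 9.6875.
|zone P∩zone R| = 2.2.
|zone Q∩zone R| = 12.8318.
|zone P∩zone Q∩zone R| = 2.1578.
|zone P ∪ zone Q ∪ zone R| = 83 − 24.7193 + 2.1578 = 60.44.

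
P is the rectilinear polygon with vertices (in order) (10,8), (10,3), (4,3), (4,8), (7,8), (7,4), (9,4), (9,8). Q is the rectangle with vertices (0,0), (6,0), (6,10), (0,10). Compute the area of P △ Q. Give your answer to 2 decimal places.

62.00

|P| = 22, |Q| = 60, |P∩Q| = 10.
|P △ Q| = |P| + |Q| − 2·|P∩Q| = 22 + 60 − 20 = 62.00.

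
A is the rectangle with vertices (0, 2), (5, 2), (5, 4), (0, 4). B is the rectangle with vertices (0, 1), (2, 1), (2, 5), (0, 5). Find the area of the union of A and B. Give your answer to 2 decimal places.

By inclusion–exclusion:
Individual areas: |A| = 10, |B| = 8.
|A∩B|: x∈[0,2], y∈[2,4] → 2·2 = 4.
|A ∪ B| = 18 − 4 = 14.00.

14.00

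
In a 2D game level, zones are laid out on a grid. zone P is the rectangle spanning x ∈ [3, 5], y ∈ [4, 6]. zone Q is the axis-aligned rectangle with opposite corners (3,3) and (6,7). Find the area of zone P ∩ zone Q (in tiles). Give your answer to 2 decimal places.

4.00

|zone P∩zone Q|: x∈[3,5], y∈[4,6] → 2·2 = 4.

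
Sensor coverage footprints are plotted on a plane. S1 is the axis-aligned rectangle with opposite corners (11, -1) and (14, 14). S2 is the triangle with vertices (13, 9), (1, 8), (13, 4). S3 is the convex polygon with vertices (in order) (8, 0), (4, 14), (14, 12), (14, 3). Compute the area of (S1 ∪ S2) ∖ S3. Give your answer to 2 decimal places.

19.85

|S1 ∪ S2| = 65.8333.
|(S1 ∪ S2) ∩ S3| = 45.9849.
|(S1 ∪ S2) ∖ S3| = 65.8333 − 45.9849 = 19.85.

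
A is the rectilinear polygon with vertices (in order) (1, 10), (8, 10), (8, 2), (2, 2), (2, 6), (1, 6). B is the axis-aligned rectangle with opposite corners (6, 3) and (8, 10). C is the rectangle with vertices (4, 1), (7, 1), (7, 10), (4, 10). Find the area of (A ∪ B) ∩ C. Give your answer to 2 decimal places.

24.00

The region (A ∪ B) ∩ C is the polygon with vertices (7,10), (7,2), (4,2), (4,10), (6,10).
By the shoelace formula its area is 24.00.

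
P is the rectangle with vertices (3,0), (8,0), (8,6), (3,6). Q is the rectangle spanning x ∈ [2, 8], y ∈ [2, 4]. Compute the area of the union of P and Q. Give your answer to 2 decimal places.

By inclusion–exclusion:
Individual areas: |P| = 30, |Q| = 12.
|P∩Q|: x∈[3,8], y∈[2,4] → 5·2 = 10.
|P ∪ Q| = 42 − 10 = 32.00.

32.00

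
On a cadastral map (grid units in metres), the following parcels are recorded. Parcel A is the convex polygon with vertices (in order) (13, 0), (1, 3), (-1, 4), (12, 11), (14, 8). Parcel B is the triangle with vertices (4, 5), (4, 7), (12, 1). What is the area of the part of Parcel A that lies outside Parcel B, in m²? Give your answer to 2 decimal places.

|Parcel A| = 87.5, |Parcel A∩Parcel B| = 7.9633.
|Parcel A ∖ Parcel B| = |Parcel A| − |Parcel A∩Parcel B| = 87.5 − 7.9633 = 79.54.

79.54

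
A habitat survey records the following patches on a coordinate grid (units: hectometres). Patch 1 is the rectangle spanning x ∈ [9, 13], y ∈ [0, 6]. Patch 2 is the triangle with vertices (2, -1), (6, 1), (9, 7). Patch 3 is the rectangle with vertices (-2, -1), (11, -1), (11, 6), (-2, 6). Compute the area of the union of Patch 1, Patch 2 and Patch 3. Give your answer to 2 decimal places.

103.19

By inclusion–exclusion:
Individual areas: |Patch 1| = 24, |Patch 2| = 9, |Patch 3| = 91.
|Patch 1∩Patch 2| = 0.
|Patch 1∩Patch 3|: x∈[9,11], y∈[0,6] → 2·6 = 12.
|Patch 2∩Patch 3| = 8.8125.
|Patch 1∩Patch 2∩Patch 3| = 0.
|Patch 1 ∪ Patch 2 ∪ Patch 3| = 124 − 20.8125 + 0 = 103.19.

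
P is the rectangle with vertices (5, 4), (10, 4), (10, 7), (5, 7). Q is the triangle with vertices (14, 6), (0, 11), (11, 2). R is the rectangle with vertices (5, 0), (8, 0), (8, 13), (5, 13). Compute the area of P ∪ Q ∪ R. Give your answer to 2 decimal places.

65.64

By inclusion–exclusion:
Individual areas: |P| = 15, |Q| = 35.5, |R| = 39.
|P∩Q| = 9.8283.
|P∩R|: x∈[5,8], y∈[4,7] → 3·3 = 9.
|Q∩R| = 8.9903.
|P∩Q∩R| = 3.9545.
|P ∪ Q ∪ R| = 89.5 − 27.8185 + 3.9545 = 65.64.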